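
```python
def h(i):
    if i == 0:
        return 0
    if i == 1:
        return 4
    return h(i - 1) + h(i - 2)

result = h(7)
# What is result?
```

Build up from base cases: h(0)=0, h(1)=4, h(2)=4, h(3)=8, h(4)=12, h(5)=20, h(6)=32, ..., h(7)=52

Answer: 52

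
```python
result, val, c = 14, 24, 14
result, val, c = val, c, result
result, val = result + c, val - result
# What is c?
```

Trace:
`result, val, c = 14, 24, 14` → result = 14; val = 24; c = 14
`result, val, c = val, c, result` → result = 24; val = 14; c = 14
`result, val = result + c, val - result` → result = 38; val = -10
So c = 14

Answer: 14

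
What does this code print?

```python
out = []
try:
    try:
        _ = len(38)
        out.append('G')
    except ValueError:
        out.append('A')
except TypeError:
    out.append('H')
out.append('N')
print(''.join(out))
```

Execution trace: 'H' (outer except TypeError) → 'N' (after the try/except). Output: HN

Answer: HN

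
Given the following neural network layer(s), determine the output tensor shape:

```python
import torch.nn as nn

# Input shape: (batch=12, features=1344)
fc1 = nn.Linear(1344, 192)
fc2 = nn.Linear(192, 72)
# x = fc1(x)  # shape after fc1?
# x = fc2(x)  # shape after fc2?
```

Input: (12, 1344) -> after fc1: (12, 192) -> Output: (12, 72)

Answer: (12, 72)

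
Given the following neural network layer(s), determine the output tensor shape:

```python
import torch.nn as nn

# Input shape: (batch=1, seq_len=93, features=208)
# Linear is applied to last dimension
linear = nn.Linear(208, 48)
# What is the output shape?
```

Input: (1, 93, 208) -> Output: (1, 93, 48)

Answer: (1, 93, 48)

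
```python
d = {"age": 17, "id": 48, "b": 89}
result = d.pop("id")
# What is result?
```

Trace:
`d = {"age": 17, "id": 48, "b": 89}` → d = {'age': 17, 'id': 48, 'b': 89}
`result = d.pop("id")` → d = {'age': 17, 'b': 89}; result = 48
So result = 48

Answer: 48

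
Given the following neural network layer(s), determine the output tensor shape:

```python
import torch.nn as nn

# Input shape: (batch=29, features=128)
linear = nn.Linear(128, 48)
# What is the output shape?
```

Input: (29, 128) -> Output: (29, 48)

Answer: (29, 48)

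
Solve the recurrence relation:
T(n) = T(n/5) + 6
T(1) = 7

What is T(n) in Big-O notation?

Each step divides n by 5 and adds 6. After log_5(n) steps we reach T(1)=7. So T(n) = 6·log_5(n) + 7 = O(log n).

Answer: O(log n)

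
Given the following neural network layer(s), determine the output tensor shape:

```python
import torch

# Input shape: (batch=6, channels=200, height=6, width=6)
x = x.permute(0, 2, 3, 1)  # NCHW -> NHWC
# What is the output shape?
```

Input: (6, 200, 6, 6) -> Output: (6, 6, 6, 200)

Answer: (6, 6, 6, 200)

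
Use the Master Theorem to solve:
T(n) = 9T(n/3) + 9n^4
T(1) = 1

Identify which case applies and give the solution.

a=9, b=3, f(n)=9n^4. log_3(9) = 2. Since c=4 > 2 and the regularity condition holds (9(n/3)^4 = (9/3^4)n^4 with 9/3^4 < 1), Case 3 applies: T(n) = Θ(f(n)) = O(n^4).

Answer: O(n^4) - Case 3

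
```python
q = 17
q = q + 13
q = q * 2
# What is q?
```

Trace:
`q = 17` → q = 17
`q = q + 13` → q = 30
`q = q * 2` → q = 60
So q = 60

Answer: 60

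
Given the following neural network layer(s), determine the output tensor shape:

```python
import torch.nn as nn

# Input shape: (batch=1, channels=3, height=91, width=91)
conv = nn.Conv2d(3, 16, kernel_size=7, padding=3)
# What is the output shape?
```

Input: (1, 3, 91, 91) -> Output: (1, 16, 91, 91)

Answer: (1, 16, 91, 91)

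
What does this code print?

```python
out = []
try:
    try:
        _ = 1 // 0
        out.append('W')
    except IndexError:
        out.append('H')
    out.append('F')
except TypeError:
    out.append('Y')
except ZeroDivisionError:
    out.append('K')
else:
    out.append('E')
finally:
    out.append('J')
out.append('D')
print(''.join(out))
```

Execution trace: 'K' (except ZeroDivisionError) → 'J' (finally) → 'D' (after the try/except). Output: KJD

Answer: KJD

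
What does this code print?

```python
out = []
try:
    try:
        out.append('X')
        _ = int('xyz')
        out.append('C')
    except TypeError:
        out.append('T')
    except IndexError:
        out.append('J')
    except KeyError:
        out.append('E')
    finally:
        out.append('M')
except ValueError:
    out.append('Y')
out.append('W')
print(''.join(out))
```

Execution trace: 'X' (try body) → 'M' (finally) → 'Y' (outer except ValueError) → 'W' (after the try/except). Output: XMYW

Answer: XMYW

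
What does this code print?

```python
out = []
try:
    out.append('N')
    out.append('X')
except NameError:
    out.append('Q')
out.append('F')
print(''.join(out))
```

Execution trace: 'N' (try body) → 'X' (try body, no exception) → 'F' (after the try/except). Output: NXF

Answer: NXF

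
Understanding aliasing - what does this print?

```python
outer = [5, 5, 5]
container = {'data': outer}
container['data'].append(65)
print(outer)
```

Key concept: dict holds reference to list.
Step by step:
`outer = [5, 5, 5]` → outer = [5, 5, 5]
`container = {'data': outer}` → container = {'data': [5, 5, 5]}
`container['data'].append(65)` → outer = [5, 5, 5, 65]; container = {'data': [5, 5, 5, 65]}
`print(outer)` → prints [5, 5, 5, 65]

Answer: [5, 5, 5, 65]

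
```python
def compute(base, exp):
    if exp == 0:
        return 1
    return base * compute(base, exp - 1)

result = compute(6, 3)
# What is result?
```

compute(6, 3) = 6 * 6 * 6 = 216

Answer: 216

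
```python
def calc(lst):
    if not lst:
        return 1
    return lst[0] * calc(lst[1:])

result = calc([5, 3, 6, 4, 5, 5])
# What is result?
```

Product over [5, 3, 6, 4, 5, 5] = 5 * 3 * 6 * 4 * 5 * 5 = 9000

Answer: 9000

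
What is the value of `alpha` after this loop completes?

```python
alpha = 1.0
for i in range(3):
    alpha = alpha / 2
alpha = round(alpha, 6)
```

Halving LR 3 times: 1 / 2^3
`alpha` takes the values: 1.0 → 0.5 → 0.25 → 0.125

Answer: 0.125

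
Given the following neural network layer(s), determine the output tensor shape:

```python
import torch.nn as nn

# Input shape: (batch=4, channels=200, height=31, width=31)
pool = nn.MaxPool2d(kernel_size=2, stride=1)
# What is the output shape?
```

Input: (4, 200, 31, 31) -> Output: (4, 200, 30, 30)

Answer: (4, 200, 30, 30)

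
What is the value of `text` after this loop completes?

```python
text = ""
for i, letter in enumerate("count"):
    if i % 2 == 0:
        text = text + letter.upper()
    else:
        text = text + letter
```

Uppercase even positions in 'count'
`text` takes the values: "" → "C" → "Co" → "CoU" → "CoUn" → "CoUnT"

Answer: "CoUnT"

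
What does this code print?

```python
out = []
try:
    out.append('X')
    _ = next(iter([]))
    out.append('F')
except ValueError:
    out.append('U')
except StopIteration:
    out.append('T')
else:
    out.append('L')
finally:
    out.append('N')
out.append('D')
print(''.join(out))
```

Execution trace: 'X' (try body) → 'T' (except StopIteration) → 'N' (finally) → 'D' (after the try/except). Output: XTND

Answer: XTND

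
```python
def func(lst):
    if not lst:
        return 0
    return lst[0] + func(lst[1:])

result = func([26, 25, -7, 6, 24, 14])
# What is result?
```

26 + 25 + (-7) + 6 + 24 + 14 + 0 = 88

Answer: 88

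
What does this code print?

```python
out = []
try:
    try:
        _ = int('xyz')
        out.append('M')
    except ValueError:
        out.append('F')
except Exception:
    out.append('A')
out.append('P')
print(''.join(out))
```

Execution trace: 'F' (inner except ValueError) → 'P' (after the try/except). Output: FP

Answer: FP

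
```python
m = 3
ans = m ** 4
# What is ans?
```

Trace:
`m = 3` → m = 3
`ans = m ** 4` → ans = 81
So ans = 81

Answer: 81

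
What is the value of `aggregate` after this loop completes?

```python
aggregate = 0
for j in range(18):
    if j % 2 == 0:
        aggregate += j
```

Sum of even numbers 0 to 17
`aggregate` takes the values: 0 → 2 → 6 → 12 → 20 → 30 → 42 → 56 → 72

Answer: 72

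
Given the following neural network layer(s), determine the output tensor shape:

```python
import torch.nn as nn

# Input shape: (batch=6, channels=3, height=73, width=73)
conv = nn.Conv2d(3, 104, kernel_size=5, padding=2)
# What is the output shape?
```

Input: (6, 3, 73, 73) -> Output: (6, 104, 73, 73)

Answer: (6, 104, 73, 73)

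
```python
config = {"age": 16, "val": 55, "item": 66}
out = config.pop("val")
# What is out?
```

Trace:
`config = {"age": 16, "val": 55, "item": 66}` → config = {'age': 16, 'val': 55, 'item': 66}
`out = config.pop("val")` → config = {'age': 16, 'item': 66}; out = 55
So out = 55

Answer: 55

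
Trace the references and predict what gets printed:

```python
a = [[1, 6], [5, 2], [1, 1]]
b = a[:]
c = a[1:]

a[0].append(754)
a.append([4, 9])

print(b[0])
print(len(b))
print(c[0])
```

Key concept: slice with nested mutation.
Step by step:
`a = [[1, 6], [5, 2], [1, 1]]` → a = [[1, 6], [5, 2], [1, 1]]
`b = a[:]` → b = [[1, 6], [5, 2], [1, 1]]
`c = a[1:]` → c = [[5, 2], [1, 1]]
`a[0].append(754)` → a = [[1, 6, 754], [5, 2], [1, 1]]; b = [[1, 6, 754], [5, 2], [1, 1]]
`a.append([4, 9])` → a = [[1, 6, 754], [5, 2], [1, 1], [4, 9]]
`print(b[0])` → prints [1, 6, 754]
`print(len(b))` → prints 3
`print(c[0])` → prints [5, 2]

Answer:
[1, 6, 754]
3
[5, 2]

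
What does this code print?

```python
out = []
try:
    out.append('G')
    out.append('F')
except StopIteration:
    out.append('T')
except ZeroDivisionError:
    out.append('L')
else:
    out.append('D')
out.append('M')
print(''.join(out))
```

Execution trace: 'G' (try body) → 'F' (try body, no exception) → 'D' (else) → 'M' (after the try/except). Output: GFDM

Answer: GFDM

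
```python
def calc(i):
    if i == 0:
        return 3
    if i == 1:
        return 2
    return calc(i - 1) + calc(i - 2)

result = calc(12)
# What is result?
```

Build up from base cases: calc(0)=3, calc(1)=2, calc(2)=5, calc(3)=7, calc(4)=12, calc(5)=19, calc(6)=31, ..., calc(12)=555

Answer: 555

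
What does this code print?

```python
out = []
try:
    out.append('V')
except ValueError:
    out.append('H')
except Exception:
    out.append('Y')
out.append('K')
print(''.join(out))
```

Execution trace: 'V' (try body, no exception) → 'K' (after the try/except). Output: VK

Answer: VK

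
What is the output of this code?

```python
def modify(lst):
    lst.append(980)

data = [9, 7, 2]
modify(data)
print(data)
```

Key concept: function modifies passed list.
Step by step:
`data = [9, 7, 2]` → data = [9, 7, 2]
`modify(data)` → data = [9, 7, 2, 980]
`print(data)` → prints [9, 7, 2, 980]

Answer: [9, 7, 2, 980]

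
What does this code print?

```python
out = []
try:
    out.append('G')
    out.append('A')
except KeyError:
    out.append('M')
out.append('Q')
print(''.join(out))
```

Execution trace: 'G' (try body) → 'A' (try body, no exception) → 'Q' (after the try/except). Output: GAQ

Answer: GAQ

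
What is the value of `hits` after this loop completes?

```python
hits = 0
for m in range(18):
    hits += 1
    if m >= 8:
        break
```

Loop breaks when m reaches 8, hits is 9
`hits` takes the values: 0 → 1 → 2 → 3 → 4 → 5 → 6 → 7 → 8 → 9

Answer: 9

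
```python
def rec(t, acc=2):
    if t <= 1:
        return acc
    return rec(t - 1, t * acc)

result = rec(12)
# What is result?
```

Accumulator trace (n, acc): (12, 2) -> (11, 24) -> (10, 264) -> (9, 2640) -> (8, 23760) -> (7, 190080) -> (6, 1330560) -> (5, 7983360) -> (4, 39916800) -> (3, 159667200) -> (2, 479001600) -> (1, 958003200) -> return 958003200

Answer: 958003200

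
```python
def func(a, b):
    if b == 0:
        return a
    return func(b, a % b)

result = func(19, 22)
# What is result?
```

func(19, 22) -> func(22, 19) -> func(19, 3) -> func(3, 1) -> func(1, 0) -> 1

Answer: 1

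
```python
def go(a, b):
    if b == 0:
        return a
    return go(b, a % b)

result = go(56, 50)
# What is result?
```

go(56, 50) -> go(50, 6) -> go(6, 2) -> go(2, 0) -> 2

Answer: 2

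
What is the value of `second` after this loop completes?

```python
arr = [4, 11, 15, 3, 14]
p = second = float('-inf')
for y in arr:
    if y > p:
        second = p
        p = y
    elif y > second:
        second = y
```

Second largest (with repeats) in [4, 11, 15, 3, 14]
`second` takes the values: -inf → 4 → 11 → 14

Answer: 14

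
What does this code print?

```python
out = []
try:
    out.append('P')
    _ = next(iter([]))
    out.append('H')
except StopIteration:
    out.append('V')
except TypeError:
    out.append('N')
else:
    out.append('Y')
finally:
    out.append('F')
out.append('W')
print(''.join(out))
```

Execution trace: 'P' (try body) → 'V' (except StopIteration) → 'F' (finally) → 'W' (after the try/except). Output: PVFW

Answer: PVFW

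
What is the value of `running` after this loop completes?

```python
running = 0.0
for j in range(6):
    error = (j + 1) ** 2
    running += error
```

Sum of squared losses 1² + 2² + ... + 6²
`running` takes the values: 0.0 → 1.0 → 5.0 → 14.0 → 30.0 → 55.0 → 91.0

Answer: 91.0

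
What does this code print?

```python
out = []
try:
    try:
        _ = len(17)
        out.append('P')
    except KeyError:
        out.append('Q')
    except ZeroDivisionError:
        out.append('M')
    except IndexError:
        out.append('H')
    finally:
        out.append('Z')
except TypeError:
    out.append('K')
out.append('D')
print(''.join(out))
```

Execution trace: 'Z' (inner finally) → 'K' (outer except TypeError) → 'D' (after the try/except). Output: ZKD

Answer: ZKD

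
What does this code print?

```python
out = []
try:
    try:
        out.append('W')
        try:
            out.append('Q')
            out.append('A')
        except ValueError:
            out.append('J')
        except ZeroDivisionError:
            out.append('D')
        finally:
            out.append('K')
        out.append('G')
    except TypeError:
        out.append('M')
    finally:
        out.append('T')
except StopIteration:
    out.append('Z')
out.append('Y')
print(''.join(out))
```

Execution trace: 'W' (try body) → 'Q' (inner try body) → 'A' (inner try body, no exception) → 'K' (inner finally) → 'G' (try body, no exception) → 'T' (finally) → 'Y' (after the try/except). Output: WQAKGTY

Answer: WQAKGTY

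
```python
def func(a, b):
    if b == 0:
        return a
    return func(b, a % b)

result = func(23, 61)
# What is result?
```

func(23, 61) -> func(61, 23) -> func(23, 15) -> func(15, 8) -> func(8, 7) -> func(7, 1) -> func(1, 0) -> 1

Answer: 1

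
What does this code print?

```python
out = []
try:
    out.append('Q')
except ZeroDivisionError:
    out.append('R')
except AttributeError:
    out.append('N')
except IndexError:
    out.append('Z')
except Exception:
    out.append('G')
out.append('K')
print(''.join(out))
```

Execution trace: 'Q' (try body, no exception) → 'K' (after the try/except). Output: QK

Answer: QK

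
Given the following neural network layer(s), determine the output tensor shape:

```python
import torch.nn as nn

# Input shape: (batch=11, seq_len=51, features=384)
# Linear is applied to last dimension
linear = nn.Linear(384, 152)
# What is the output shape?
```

Input: (11, 51, 384) -> Output: (11, 51, 152)

Answer: (11, 51, 152)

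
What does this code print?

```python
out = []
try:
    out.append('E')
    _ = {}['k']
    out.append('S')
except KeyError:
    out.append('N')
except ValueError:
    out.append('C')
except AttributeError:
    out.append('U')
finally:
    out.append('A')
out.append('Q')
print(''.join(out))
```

Execution trace: 'E' (try body) → 'N' (except KeyError) → 'A' (finally) → 'Q' (after the try/except). Output: ENAQ

Answer: ENAQ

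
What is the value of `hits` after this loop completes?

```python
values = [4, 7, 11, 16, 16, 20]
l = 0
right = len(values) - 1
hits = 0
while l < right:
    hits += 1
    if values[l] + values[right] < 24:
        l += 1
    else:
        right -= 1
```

Steps to find pair summing to 24
`hits` takes the values: 0 → 1 → 2 → 3 → 4 → 5

Answer: 5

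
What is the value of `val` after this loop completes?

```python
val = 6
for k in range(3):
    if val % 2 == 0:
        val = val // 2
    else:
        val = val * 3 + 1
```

Collatz-style transformation from 6
`val` takes the values: 6 → 3 → 10 → 5

Answer: 5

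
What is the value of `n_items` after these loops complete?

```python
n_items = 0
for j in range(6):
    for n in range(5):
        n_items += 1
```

6 * 5 = 30
`n_items` takes the values: 0 → 1 → 2 → 3 → 4 → 5 → 6 → 7 → 8 → 9 → 10 → 11 → 12 → 13 → 14 → 15 → 16 → 17 → 18 → 19 → 20 → 21 → 22 → 23 → 24 → 25 → 26 → 27 → 28 → 29 → 30

Answer: 30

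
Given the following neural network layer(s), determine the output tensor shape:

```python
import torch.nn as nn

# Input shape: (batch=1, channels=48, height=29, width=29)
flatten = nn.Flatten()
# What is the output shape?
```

Input: (1, 48, 29, 29) -> Output: (1, 40368)

Answer: (1, 40368)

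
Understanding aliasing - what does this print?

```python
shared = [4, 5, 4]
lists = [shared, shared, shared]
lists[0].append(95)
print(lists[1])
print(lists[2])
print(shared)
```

Key concept: list of same reference.
Step by step:
`shared = [4, 5, 4]` → shared = [4, 5, 4]
`lists = [shared, shared, shared]` → lists = [[4, 5, 4], [4, 5, 4], [4, 5, 4]]
`lists[0].append(95)` → shared = [4, 5, 4, 95]; lists = [[4, 5, 4, 95], [4, 5, 4, 95], [4, 5, 4, 95]]
`print(lists[1])` → prints [4, 5, 4, 95]
`print(lists[2])` → prints [4, 5, 4, 95]
`print(shared)` → prints [4, 5, 4, 95]

Answer:
[4, 5, 4, 95]
[4, 5, 4, 95]
[4, 5, 4, 95]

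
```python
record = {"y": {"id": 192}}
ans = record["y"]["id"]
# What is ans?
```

Trace:
`record = {"y": {"id": 192}}` → record = {'y': {'id': 192}}
`ans = record["y"]["id"]` → ans = 192
So ans = 192

Answer: 192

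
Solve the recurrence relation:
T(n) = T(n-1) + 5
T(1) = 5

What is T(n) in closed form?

Unrolling: T(n) = T(1) + 5·(n-1) = 5 + 5(n-1) = 5n.

Answer: T(n) = 5n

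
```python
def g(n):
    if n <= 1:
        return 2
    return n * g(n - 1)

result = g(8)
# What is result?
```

g(8) = 8 * 7 * 6 * 5 * 4 * 3 * 2 * 2 = 80640

Answer: 80640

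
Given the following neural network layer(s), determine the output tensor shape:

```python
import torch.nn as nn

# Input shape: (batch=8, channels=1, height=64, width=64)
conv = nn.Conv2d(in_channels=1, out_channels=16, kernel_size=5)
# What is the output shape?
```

Input: (8, 1, 64, 64) -> Output: (8, 16, 60, 60)

Answer: (8, 16, 60, 60)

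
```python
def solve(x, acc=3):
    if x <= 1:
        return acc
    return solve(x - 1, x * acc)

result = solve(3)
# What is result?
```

Accumulator trace (n, acc): (3, 3) -> (2, 9) -> (1, 18) -> return 18

Answer: 18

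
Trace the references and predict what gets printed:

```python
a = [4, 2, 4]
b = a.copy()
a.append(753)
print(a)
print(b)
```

Key concept: list.copy() creates independent copy.
Step by step:
`a = [4, 2, 4]` → a = [4, 2, 4]
`b = a.copy()` → b = [4, 2, 4]
`a.append(753)` → a = [4, 2, 4, 753]
`print(a)` → prints [4, 2, 4, 753]
`print(b)` → prints [4, 2, 4]

Answer:
[4, 2, 4, 753]
[4, 2, 4]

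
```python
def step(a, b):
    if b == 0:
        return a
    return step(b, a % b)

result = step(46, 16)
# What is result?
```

step(46, 16) -> step(16, 14) -> step(14, 2) -> step(2, 0) -> 2

Answer: 2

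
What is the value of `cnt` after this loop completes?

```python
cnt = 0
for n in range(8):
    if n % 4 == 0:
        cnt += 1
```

Count numbers divisible by 4 in range(8)
`cnt` takes the values: 0 → 1 → 2

Answer: 2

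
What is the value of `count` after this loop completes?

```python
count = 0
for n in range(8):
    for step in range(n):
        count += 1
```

Triangle number: 0+1+2+...+7
`count` takes the values: 0 → 1 → 2 → 3 → 4 → 5 → 6 → 7 → 8 → 9 → 10 → 11 → 12 → 13 → 14 → 15 → 16 → 17 → 18 → 19 → 20 → 21 → 22 → 23 → 24 → 25 → 26 → 27 → 28

Answer: 28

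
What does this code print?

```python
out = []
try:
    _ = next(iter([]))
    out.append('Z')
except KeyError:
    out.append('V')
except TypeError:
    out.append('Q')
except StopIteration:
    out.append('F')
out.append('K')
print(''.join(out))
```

Execution trace: 'F' (except StopIteration) → 'K' (after the try/except). Output: FK

Answer: FK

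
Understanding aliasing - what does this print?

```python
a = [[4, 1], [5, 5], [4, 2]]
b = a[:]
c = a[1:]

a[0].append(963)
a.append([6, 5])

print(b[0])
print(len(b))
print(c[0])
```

Key concept: slice with nested mutation.
Step by step:
`a = [[4, 1], [5, 5], [4, 2]]` → a = [[4, 1], [5, 5], [4, 2]]
`b = a[:]` → b = [[4, 1], [5, 5], [4, 2]]
`c = a[1:]` → c = [[5, 5], [4, 2]]
`a[0].append(963)` → a = [[4, 1, 963], [5, 5], [4, 2]]; b = [[4, 1, 963], [5, 5], [4, 2]]
`a.append([6, 5])` → a = [[4, 1, 963], [5, 5], [4, 2], [6, 5]]
`print(b[0])` → prints [4, 1, 963]
`print(len(b))` → prints 3
`print(c[0])` → prints [5, 5]

Answer:
[4, 1, 963]
3
[5, 5]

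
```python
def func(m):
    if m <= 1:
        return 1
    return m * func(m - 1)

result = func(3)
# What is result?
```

func(3) = 3 * 2 * 1 = 6

Answer: 6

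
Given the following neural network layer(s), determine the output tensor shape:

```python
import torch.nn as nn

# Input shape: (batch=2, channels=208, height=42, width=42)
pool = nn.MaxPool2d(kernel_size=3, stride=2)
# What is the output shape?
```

Input: (2, 208, 42, 42) -> Output: (2, 208, 20, 20)

Answer: (2, 208, 20, 20)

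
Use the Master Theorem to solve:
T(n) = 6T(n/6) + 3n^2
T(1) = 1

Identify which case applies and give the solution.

a=6, b=6, f(n)=3n^2. log_6(6) = 1. Since c=2 > 1 and the regularity condition holds (6(n/6)^2 = (6/6^2)n^2 with 6/6^2 < 1), Case 3 applies: T(n) = Θ(f(n)) = O(n^2).

Answer: O(n^2) - Case 3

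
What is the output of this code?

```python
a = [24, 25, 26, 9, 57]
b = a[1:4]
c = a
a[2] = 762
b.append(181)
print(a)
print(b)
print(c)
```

Key concept: slice vs alias.
Step by step:
`a = [24, 25, 26, 9, 57]` → a = [24, 25, 26, 9, 57]
`b = a[1:4]` → b = [25, 26, 9]
`c = a` → c = [24, 25, 26, 9, 57] (same object as a)
`a[2] = 762` → a = [24, 25, 762, 9, 57] (same object as c); c = [24, 25, 762, 9, 57] (same object as a)
`b.append(181)` → b = [25, 26, 9, 181]
`print(a)` → prints [24, 25, 762, 9, 57]
`print(b)` → prints [25, 26, 9, 181]
`print(c)` → prints [24, 25, 762, 9, 57]

Answer:
[24, 25, 762, 9, 57]
[25, 26, 9, 181]
[24, 25, 762, 9, 57]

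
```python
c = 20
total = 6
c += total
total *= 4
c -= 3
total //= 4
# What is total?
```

Trace:
`c = 20` → c = 20
`total = 6` → total = 6
`c += total` → c = 26
`total *= 4` → total = 24
`c -= 3` → c = 23
`total //= 4` → total = 6
So total = 6

Answer: 6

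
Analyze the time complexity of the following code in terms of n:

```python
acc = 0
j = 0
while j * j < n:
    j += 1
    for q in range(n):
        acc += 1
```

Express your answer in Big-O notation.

Each loop level contributes: √n × n. Multiplying the contributions gives O(n√n).

Answer: O(n√n)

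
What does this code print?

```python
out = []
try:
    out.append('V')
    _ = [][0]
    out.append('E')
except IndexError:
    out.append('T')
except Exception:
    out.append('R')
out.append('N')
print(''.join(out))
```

Execution trace: 'V' (try body) → 'T' (except IndexError) → 'N' (after the try/except). Output: VTN

Answer: VTN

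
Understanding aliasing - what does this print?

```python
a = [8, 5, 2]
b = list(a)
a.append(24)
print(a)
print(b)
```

Key concept: list() constructor creates copy.
Step by step:
`a = [8, 5, 2]` → a = [8, 5, 2]
`b = list(a)` → b = [8, 5, 2]
`a.append(24)` → a = [8, 5, 2, 24]
`print(a)` → prints [8, 5, 2, 24]
`print(b)` → prints [8, 5, 2]

Answer:
[8, 5, 2, 24]
[8, 5, 2]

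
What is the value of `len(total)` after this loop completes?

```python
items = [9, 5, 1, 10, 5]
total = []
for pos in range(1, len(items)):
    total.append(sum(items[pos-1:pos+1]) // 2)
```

Number of 2-element averages
`total` takes the values: [] → [7] → [7, 3] → [7, 3, 5] → [7, 3, 5, 7]
So `len(total)` = 4

Answer: 4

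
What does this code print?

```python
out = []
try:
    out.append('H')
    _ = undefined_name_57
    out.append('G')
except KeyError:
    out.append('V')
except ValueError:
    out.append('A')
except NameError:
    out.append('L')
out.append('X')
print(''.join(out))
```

Execution trace: 'H' (try body) → 'L' (except NameError) → 'X' (after the try/except). Output: HLX

Answer: HLX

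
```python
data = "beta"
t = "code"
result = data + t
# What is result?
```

Trace:
`data = "beta"` → data = 'beta'
`t = "code"` → t = 'code'
`result = data + t` → result = 'betacode'
So result = 'betacode'

Answer: 'betacode'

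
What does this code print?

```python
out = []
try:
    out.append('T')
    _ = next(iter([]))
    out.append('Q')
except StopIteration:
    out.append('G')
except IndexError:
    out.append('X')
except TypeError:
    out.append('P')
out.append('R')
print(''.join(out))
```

Execution trace: 'T' (try body) → 'G' (except StopIteration) → 'R' (after the try/except). Output: TGR

Answer: TGR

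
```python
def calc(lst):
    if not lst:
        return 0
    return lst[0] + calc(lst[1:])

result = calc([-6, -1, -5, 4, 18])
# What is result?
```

(-6) + (-1) + (-5) + 4 + 18 + 0 = 10

Answer: 10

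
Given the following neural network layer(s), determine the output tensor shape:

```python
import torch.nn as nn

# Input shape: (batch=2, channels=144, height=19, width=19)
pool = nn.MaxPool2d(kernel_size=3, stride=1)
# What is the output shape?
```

Input: (2, 144, 19, 19) -> Output: (2, 144, 17, 17)

Answer: (2, 144, 17, 17)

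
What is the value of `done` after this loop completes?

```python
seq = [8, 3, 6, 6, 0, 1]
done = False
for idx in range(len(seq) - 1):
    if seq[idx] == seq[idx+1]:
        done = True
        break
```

Check consecutive duplicates in [8, 3, 6, 6, 0, 1]
`done` takes the values: False → True

Answer: True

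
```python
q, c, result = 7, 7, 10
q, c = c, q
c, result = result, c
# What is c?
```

Trace:
`q, c, result = 7, 7, 10` → q = 7; c = 7; result = 10
`q, c = c, q` → q = 7; c = 7
`c, result = result, c` → c = 10; result = 7
So c = 10

Answer: 10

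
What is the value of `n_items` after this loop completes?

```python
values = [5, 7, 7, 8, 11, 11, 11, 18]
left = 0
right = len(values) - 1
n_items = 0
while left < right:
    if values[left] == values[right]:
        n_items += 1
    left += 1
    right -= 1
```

Count matching pairs from ends
`n_items` takes the values: 0

Answer: 0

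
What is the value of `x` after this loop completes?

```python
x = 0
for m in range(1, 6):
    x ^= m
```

XOR of 1 to 5
`x` takes the values: 0 → 1 → 3 → 0 → 4 → 1

Answer: 1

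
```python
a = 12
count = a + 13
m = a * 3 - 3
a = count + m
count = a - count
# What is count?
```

Trace:
`a = 12` → a = 12
`count = a + 13` → count = 25
`m = a * 3 - 3` → m = 33
`a = count + m` → a = 58
`count = a - count` → count = 33
So count = 33

Answer: 33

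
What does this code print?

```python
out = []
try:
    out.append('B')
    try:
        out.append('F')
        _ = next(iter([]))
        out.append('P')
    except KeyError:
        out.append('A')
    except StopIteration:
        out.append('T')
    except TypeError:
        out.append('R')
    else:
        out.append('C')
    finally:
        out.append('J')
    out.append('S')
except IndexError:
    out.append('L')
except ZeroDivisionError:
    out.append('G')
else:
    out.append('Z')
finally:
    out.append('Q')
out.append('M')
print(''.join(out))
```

Execution trace: 'B' (try body) → 'F' (inner try body) → 'T' (inner except StopIteration) → 'J' (inner finally) → 'S' (try body, no exception) → 'Z' (else) → 'Q' (finally) → 'M' (after the try/except). Output: BFTJSZQM

Answer: BFTJSZQM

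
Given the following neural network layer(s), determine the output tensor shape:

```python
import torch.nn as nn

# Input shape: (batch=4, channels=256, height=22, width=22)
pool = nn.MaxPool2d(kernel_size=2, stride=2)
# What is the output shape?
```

Input: (4, 256, 22, 22) -> Output: (4, 256, 11, 11)

Answer: (4, 256, 11, 11)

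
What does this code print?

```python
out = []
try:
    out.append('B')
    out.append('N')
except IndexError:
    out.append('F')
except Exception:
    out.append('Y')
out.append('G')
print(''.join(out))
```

Execution trace: 'B' (try body) → 'N' (try body, no exception) → 'G' (after the try/except). Output: BNG

Answer: BNG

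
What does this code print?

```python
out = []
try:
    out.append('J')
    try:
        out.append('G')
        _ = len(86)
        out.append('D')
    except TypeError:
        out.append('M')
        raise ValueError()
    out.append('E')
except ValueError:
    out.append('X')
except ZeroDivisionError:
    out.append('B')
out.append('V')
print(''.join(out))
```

Execution trace: 'J' (try body) → 'G' (inner try body) → 'M' (inner except TypeError) → 'X' (except ValueError) → 'V' (after the try/except). Output: JGMXV

Answer: JGMXV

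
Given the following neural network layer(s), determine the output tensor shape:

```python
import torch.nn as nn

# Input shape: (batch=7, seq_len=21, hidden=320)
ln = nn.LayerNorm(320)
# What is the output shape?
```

Input: (7, 21, 320) -> Output: (7, 21, 320)

Answer: (7, 21, 320)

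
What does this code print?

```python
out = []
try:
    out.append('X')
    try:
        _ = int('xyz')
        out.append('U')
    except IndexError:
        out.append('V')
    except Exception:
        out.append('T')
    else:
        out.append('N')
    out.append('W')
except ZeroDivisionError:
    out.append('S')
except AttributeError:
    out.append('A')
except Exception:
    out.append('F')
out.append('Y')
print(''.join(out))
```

Execution trace: 'X' (try body) → 'T' (inner except Exception) → 'W' (try body, no exception) → 'Y' (after the try/except). Output: XTWY

Answer: XTWY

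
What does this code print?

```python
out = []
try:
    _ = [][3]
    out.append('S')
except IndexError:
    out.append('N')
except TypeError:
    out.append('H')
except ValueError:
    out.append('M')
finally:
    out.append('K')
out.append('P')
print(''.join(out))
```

Execution trace: 'N' (except IndexError) → 'K' (finally) → 'P' (after the try/except). Output: NKP

Answer: NKP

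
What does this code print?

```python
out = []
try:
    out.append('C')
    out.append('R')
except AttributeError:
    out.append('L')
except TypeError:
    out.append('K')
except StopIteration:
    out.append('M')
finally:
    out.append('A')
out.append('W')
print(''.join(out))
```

Execution trace: 'C' (try body) → 'R' (try body, no exception) → 'A' (finally) → 'W' (after the try/except). Output: CRAW

Answer: CRAW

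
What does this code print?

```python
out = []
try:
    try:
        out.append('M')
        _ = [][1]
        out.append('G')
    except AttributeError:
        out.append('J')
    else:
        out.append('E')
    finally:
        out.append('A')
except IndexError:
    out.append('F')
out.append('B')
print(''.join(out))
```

Execution trace: 'M' (try body) → 'A' (finally) → 'F' (outer except IndexError) → 'B' (after the try/except). Output: MAFB

Answer: MAFB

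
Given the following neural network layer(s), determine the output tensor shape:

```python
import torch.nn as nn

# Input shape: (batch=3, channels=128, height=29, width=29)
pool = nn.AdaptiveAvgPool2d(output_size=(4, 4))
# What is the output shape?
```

Input: (3, 128, 29, 29) -> Output: (3, 128, 4, 4)

Answer: (3, 128, 4, 4)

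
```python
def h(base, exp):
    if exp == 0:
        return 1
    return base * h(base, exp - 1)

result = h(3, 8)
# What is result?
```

h(3, 8) = 3 * 3 * 3 * 3 * 3 * 3 * 3 * 3 = 6561

Answer: 6561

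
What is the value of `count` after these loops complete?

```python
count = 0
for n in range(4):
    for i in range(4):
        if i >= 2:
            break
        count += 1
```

Inner breaks at 2, outer runs 4 times
`count` takes the values: 0 → 1 → 2 → 3 → 4 → 5 → 6 → 7 → 8

Answer: 8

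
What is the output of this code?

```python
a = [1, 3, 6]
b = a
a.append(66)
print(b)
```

Key concept: basic list aliasing.
Step by step:
`a = [1, 3, 6]` → a = [1, 3, 6]
`b = a` → b = [1, 3, 6] (same object as a)
`a.append(66)` → a = [1, 3, 6, 66] (same object as b); b = [1, 3, 6, 66] (same object as a)
`print(b)` → prints [1, 3, 6, 66]

Answer: [1, 3, 6, 66]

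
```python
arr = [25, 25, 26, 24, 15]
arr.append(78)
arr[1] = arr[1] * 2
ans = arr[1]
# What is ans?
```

Trace:
`arr = [25, 25, 26, 24, 15]` → arr = [25, 25, 26, 24, 15]
`arr.append(78)` → arr = [25, 25, 26, 24, 15, 78]
`arr[1] = arr[1] * 2` → arr = [25, 50, 26, 24, 15, 78]
`ans = arr[1]` → ans = 50
So ans = 50

Answer: 50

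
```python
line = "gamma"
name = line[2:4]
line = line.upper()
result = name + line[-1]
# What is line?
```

Trace:
`line = "gamma"` → line = 'gamma'
`name = line[2:4]` → name = 'mm'
`line = line.upper()` → line = 'GAMMA'
`result = name + line[-1]` → result = 'mmA'
So line = 'GAMMA'

Answer: 'GAMMA'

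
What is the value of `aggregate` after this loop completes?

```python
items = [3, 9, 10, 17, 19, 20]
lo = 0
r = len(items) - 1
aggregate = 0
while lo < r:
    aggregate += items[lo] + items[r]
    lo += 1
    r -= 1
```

Sum of pairs from ends
`aggregate` takes the values: 0 → 23 → 51 → 78

Answer: 78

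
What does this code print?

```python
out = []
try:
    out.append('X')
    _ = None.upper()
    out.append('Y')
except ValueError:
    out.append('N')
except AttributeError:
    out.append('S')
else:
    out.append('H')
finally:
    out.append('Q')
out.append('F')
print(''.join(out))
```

Execution trace: 'X' (try body) → 'S' (except AttributeError) → 'Q' (finally) → 'F' (after the try/except). Output: XSQF

Answer: XSQF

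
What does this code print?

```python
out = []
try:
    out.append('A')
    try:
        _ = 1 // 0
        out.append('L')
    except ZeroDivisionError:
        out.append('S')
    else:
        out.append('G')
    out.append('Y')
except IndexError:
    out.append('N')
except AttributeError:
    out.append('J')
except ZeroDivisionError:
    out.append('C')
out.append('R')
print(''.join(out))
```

Execution trace: 'A' (try body) → 'S' (inner except ZeroDivisionError) → 'Y' (try body, no exception) → 'R' (after the try/except). Output: ASYR

Answer: ASYR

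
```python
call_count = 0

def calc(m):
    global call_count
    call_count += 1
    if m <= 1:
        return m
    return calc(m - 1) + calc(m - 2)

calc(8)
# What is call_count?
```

Calls(m) = 1 + Calls(m-1) + Calls(m-2); Calls(0)=Calls(1)=1. For m=8 this gives 67.

Answer: 67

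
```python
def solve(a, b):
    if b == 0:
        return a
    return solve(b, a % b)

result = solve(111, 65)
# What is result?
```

solve(111, 65) -> solve(65, 46) -> solve(46, 19) -> solve(19, 8) -> solve(8, 3) -> solve(3, 2) -> solve(2, 1) -> solve(1, 0) -> 1

Answer: 1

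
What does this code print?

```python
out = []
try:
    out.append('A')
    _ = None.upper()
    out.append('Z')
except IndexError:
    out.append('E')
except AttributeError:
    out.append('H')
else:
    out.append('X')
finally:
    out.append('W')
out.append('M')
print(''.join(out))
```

Execution trace: 'A' (try body) → 'H' (except AttributeError) → 'W' (finally) → 'M' (after the try/except). Output: AHWM

Answer: AHWM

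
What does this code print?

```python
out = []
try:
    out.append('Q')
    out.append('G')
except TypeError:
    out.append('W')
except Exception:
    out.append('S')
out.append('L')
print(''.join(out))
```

Execution trace: 'Q' (try body) → 'G' (try body, no exception) → 'L' (after the try/except). Output: QGL

Answer: QGL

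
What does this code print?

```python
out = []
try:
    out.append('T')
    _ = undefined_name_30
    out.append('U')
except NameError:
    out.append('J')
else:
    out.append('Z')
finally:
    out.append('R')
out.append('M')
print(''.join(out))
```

Execution trace: 'T' (try body) → 'J' (except NameError) → 'R' (finally) → 'M' (after the try/except). Output: TJRM

Answer: TJRM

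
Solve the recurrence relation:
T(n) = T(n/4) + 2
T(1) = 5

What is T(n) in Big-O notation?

Each step divides n by 4 and adds 2. After log_4(n) steps we reach T(1)=5. So T(n) = 2·log_4(n) + 5 = O(log n).

Answer: O(log n)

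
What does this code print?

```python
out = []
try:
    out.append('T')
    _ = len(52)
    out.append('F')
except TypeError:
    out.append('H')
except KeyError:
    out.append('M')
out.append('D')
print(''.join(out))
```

Execution trace: 'T' (try body) → 'H' (except TypeError) → 'D' (after the try/except). Output: THD

Answer: THD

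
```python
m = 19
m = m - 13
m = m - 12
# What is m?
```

Trace:
`m = 19` → m = 19
`m = m - 13` → m = 6
`m = m - 12` → m = -6
So m = -6

Answer: -6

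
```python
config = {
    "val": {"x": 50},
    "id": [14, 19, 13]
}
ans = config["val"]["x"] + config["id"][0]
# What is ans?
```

Trace:
`config = { ...` → config = {'val': {'x': 50}, 'id': [14, 19, 13]}
`ans = config["val"]["x"] + config["id"][0]` → ans = 64
So ans = 64

Answer: 64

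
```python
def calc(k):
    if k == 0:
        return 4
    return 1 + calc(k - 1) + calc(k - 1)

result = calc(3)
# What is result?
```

calc(k) = 1 + 2·calc(k-1), calc(0)=4. Closed form: (4+1)·2^3 - 1 = 39.

Answer: 39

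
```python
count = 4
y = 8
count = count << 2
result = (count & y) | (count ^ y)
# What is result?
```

Trace:
`count = 4` → count = 4
`y = 8` → y = 8
`count = count << 2` → count = 16
`result = (count & y) | (count ^ y)` → result = 24
So result = 24

Answer: 24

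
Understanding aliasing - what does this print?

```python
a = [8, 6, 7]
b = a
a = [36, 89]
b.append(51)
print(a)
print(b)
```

Key concept: rebinding vs mutation: a is rebound to a new list, b still points at the original.
Step by step:
`a = [8, 6, 7]` → a = [8, 6, 7]
`b = a` → b = [8, 6, 7] (same object as a)
`a = [36, 89]` → a = [36, 89]
`b.append(51)` → b = [8, 6, 7, 51]
`print(a)` → prints [36, 89]
`print(b)` → prints [8, 6, 7, 51]

Answer:
[36, 89]
[8, 6, 7, 51]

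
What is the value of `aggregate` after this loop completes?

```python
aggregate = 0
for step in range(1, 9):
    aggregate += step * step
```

Sum of squares 1² to 8² = 204
`aggregate` takes the values: 0 → 1 → 5 → 14 → 30 → 55 → 91 → 140 → 204

Answer: 204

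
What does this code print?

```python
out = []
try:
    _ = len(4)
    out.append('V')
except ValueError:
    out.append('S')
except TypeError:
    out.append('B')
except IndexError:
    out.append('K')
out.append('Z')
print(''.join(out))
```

Execution trace: 'B' (except TypeError) → 'Z' (after the try/except). Output: BZ

Answer: BZ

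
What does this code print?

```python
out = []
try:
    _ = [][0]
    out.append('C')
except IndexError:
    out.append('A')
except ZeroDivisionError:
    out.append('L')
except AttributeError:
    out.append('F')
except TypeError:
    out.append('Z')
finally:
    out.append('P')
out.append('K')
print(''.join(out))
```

Execution trace: 'A' (except IndexError) → 'P' (finally) → 'K' (after the try/except). Output: APK

Answer: APK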